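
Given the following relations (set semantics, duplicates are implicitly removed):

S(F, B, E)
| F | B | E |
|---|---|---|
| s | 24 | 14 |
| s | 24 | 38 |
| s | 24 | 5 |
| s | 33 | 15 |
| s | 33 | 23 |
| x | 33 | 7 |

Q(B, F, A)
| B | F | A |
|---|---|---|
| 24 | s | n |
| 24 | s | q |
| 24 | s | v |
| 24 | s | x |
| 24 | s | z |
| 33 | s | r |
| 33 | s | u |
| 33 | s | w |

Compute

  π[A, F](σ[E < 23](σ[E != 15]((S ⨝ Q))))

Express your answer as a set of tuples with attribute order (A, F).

{(n, s), (q, s), (v, s), (x, s), (z, s)}

Natural join on F, B: {(s, 24, 14, n), (s, 24, 14, q), (s, 24, 14, v), (s, 24, 14, x), (s, 24, 14, z), (s, 24, 38, n), (s, 24, 38, q), (s, 24, 38, v), (s, 24, 38, x), (s, 24, 38, z), (s, 24, 5, n), (s, 24, 5, q), (s, 24, 5, v), (s, 24, 5, x), (s, 24, 5, z), (s, 33, 15, r), (s, 33, 15, u), (s, 33, 15, w), (s, 33, 23, r), (s, 33, 23, u), (s, 33, 23, w)}
Selection E != 15: {(s, 24, 14, n), (s, 24, 14, q), (s, 24, 14, v), (s, 24, 14, x), (s, 24, 14, z), (s, 24, 38, n), (s, 24, 38, q), (s, 24, 38, v), (s, 24, 38, x), (s, 24, 38, z), (s, 24, 5, n), (s, 24, 5, q), (s, 24, 5, v), (s, 24, 5, x), (s, 24, 5, z), (s, 33, 23, r), (s, 33, 23, u), (s, 33, 23, w)}
Selection E < 23: {(s, 24, 14, n), (s, 24, 14, q), (s, 24, 14, v), (s, 24, 14, x), (s, 24, 14, z), (s, 24, 5, n), (s, 24, 5, q), (s, 24, 5, v), (s, 24, 5, x), (s, 24, 5, z)}
π_{A, F} gives {(n, s), (q, s), (v, s), (x, s), (z, s)} (5 duplicate(s) eliminated).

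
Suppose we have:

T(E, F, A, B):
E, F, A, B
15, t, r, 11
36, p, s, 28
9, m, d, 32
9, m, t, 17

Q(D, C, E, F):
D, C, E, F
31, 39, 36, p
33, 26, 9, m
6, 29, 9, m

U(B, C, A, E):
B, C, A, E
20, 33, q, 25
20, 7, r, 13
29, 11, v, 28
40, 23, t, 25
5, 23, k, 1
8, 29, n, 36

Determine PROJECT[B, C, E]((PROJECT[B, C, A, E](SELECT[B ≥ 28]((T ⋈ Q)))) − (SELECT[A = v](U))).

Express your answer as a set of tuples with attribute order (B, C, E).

T ⋈ Q (natural join on E, F): {(36, p, s, 28, 31, 39), (9, m, d, 32, 33, 26), (9, m, d, 32, 6, 29), (9, m, t, 17, 33, 26), (9, m, t, 17, 6, 29)}
Apply σ_{B ≥ 28}; surviving tuples: {(36, p, s, 28, 31, 39), (9, m, d, 32, 33, 26), (9, m, d, 32, 6, 29)}
Projecting to B, C, A, E: {(28, 39, s, 36), (32, 26, d, 9), (32, 29, d, 9)}
Apply σ_{A = v}; surviving tuples: {(29, 11, v, 28)}
Set difference of the two operands is {(28, 39, s, 36), (32, 26, d, 9), (32, 29, d, 9)}.
Projecting to B, C, E: {(28, 39, 36), (32, 26, 9), (32, 29, 9)}

{(28, 39, 36), (32, 26, 9), (32, 29, 9)}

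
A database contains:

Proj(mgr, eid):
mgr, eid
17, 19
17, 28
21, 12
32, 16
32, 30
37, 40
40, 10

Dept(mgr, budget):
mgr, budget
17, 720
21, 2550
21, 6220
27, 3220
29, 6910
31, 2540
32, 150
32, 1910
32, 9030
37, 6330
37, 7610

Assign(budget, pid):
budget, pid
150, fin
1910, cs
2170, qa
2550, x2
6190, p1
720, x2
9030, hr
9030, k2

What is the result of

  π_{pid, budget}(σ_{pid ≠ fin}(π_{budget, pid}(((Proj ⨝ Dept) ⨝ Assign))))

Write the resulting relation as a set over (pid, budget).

{(cs, 1910), (hr, 9030), (k2, 9030), (x2, 2550), (x2, 720)}

Proj ⋈ Dept (natural join on mgr): {(17, 19, 720), (17, 28, 720), (21, 12, 2550), (21, 12, 6220), (32, 16, 150), (32, 16, 1910), (32, 16, 9030), (32, 30, 150), (32, 30, 1910), (32, 30, 9030), (37, 40, 6330), (37, 40, 7610)}
(Proj ⨝ Dept) ⋈ Assign (natural join on budget): {(17, 19, 720, x2), (17, 28, 720, x2), (21, 12, 2550, x2), (32, 16, 150, fin), (32, 16, 1910, cs), (32, 16, 9030, hr), (32, 16, 9030, k2), (32, 30, 150, fin), (32, 30, 1910, cs), (32, 30, 9030, hr), (32, 30, 9030, k2)}
Projecting to budget, pid (5 duplicate(s) eliminated): {(150, fin), (1910, cs), (2550, x2), (720, x2), (9030, hr), (9030, k2)}
Apply σ_{pid ≠ fin}; surviving tuples: {(1910, cs), (2550, x2), (720, x2), (9030, hr), (9030, k2)}
Projecting to pid, budget: {(cs, 1910), (hr, 9030), (k2, 9030), (x2, 2550), (x2, 720)}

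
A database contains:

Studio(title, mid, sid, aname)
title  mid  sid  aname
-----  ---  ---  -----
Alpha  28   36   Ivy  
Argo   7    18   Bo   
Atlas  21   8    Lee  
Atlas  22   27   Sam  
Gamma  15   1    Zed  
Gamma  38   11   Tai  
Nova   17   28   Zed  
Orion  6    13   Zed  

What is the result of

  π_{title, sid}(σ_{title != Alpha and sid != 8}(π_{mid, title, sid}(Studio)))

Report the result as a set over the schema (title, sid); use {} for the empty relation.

{(Argo, 18), (Atlas, 27), (Gamma, 1), (Gamma, 11), (Nova, 28), (Orion, 13)}

π[mid, title, sid]: project onto (mid, title, sid) → {(15, Gamma, 1), (17, Nova, 28), (21, Atlas, 8), (22, Atlas, 27), (28, Alpha, 36), (38, Gamma, 11), (6, Orion, 13), (7, Argo, 18)}
Apply σ_{title != Alpha and sid != 8}; surviving tuples: {(15, Gamma, 1), (17, Nova, 28), (22, Atlas, 27), (38, Gamma, 11), (6, Orion, 13), (7, Argo, 18)}
π[title, sid]: project onto (title, sid) → {(Argo, 18), (Atlas, 27), (Gamma, 1), (Gamma, 11), (Nova, 28), (Orion, 13)}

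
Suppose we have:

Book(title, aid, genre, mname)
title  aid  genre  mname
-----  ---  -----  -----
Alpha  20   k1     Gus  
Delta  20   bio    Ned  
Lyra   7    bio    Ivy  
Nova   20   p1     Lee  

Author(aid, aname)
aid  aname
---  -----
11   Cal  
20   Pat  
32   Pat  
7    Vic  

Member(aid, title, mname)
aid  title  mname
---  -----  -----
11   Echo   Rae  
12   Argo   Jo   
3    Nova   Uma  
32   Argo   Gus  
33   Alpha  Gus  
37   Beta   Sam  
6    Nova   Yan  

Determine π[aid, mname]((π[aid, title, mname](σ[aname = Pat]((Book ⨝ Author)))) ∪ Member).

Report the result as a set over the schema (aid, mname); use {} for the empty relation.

Book ⋈ Author (natural join on aid): {(Alpha, 20, k1, Gus, Pat), (Delta, 20, bio, Ned, Pat), (Lyra, 7, bio, Ivy, Vic), (Nova, 20, p1, Lee, Pat)}
σ[aname = Pat]: keep tuples satisfying aname = Pat → {(Alpha, 20, k1, Gus, Pat), (Delta, 20, bio, Ned, Pat), (Nova, 20, p1, Lee, Pat)}
π[aid, title, mname]: project onto (aid, title, mname) → {(20, Alpha, Gus), (20, Delta, Ned), (20, Nova, Lee)}
Union: {(20, Alpha, Gus), (20, Delta, Ned), (20, Nova, Lee)} with {(11, Echo, Rae), (12, Argo, Jo), (3, Nova, Uma), (32, Argo, Gus), (33, Alpha, Gus), (37, Beta, Sam), (6, Nova, Yan)} → {(11, Echo, Rae), (12, Argo, Jo), (20, Alpha, Gus), (20, Delta, Ned), (20, Nova, Lee), (3, Nova, Uma), (32, Argo, Gus), (33, Alpha, Gus), (37, Beta, Sam), (6, Nova, Yan)}
π[aid, mname]: project onto (aid, mname) → {(11, Rae), (12, Jo), (20, Gus), (20, Lee), (20, Ned), (3, Uma), (32, Gus), (33, Gus), (37, Sam), (6, Yan)}

{(11, Rae), (12, Jo), (20, Gus), (20, Lee), (20, Ned), (3, Uma), (32, Gus), (33, Gus), (37, Sam), (6, Yan)}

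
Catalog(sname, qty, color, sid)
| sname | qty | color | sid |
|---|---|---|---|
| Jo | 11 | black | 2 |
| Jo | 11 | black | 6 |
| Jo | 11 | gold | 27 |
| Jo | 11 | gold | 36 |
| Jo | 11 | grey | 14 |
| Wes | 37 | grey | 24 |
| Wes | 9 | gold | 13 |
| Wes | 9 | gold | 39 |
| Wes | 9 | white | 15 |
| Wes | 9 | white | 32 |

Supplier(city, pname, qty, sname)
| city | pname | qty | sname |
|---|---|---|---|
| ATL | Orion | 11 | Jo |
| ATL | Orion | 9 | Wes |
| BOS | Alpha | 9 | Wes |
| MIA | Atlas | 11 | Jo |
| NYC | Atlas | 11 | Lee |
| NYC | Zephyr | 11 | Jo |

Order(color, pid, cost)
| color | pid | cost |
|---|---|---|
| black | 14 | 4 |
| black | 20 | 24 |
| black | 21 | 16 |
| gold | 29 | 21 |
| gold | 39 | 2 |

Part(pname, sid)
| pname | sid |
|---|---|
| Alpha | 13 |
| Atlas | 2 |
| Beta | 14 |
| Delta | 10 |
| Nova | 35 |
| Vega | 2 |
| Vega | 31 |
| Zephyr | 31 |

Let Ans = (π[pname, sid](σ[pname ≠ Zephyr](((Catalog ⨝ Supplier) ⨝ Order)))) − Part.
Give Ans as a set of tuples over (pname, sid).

Joining Catalog and Supplier on sname, qty yields {(Jo, 11, black, 2, ATL, Orion), (Jo, 11, black, 2, MIA, Atlas), (Jo, 11, black, 2, NYC, Zephyr), (Jo, 11, black, 6, ATL, Orion), (Jo, 11, black, 6, MIA, Atlas), (Jo, 11, black, 6, NYC, Zephyr), (Jo, 11, gold, 27, ATL, Orion), (Jo, 11, gold, 27, MIA, Atlas), (Jo, 11, gold, 27, NYC, Zephyr), (Jo, 11, gold, 36, ATL, Orion), (Jo, 11, gold, 36, MIA, Atlas), (Jo, 11, gold, 36, NYC, Zephyr), (Jo, 11, grey, 14, ATL, Orion), (Jo, 11, grey, 14, MIA, Atlas), (Jo, 11, grey, 14, NYC, Zephyr), (Wes, 9, gold, 13, ATL, Orion), (Wes, 9, gold, 13, BOS, Alpha), (Wes, 9, gold, 39, ATL, Orion), (Wes, 9, gold, 39, BOS, Alpha), (Wes, 9, white, 15, ATL, Orion), (Wes, 9, white, 15, BOS, Alpha), (Wes, 9, white, 32, ATL, Orion), (Wes, 9, white, 32, BOS, Alpha)}.
Joining (Catalog ⨝ Supplier) and Order on color yields {(Jo, 11, black, 2, ATL, Orion, 14, 4), (Jo, 11, black, 2, ATL, Orion, 20, 24), (Jo, 11, black, 2, ATL, Orion, 21, 16), (Jo, 11, black, 2, MIA, Atlas, 14, 4), (Jo, 11, black, 2, MIA, Atlas, 20, 24), (Jo, 11, black, 2, MIA, Atlas, 21, 16), (Jo, 11, black, 2, NYC, Zephyr, 14, 4), (Jo, 11, black, 2, NYC, Zephyr, 20, 24), (Jo, 11, black, 2, NYC, Zephyr, 21, 16), (Jo, 11, black, 6, ATL, Orion, 14, 4), (Jo, 11, black, 6, ATL, Orion, 20, 24), (Jo, 11, black, 6, ATL, Orion, 21, 16), (Jo, 11, black, 6, MIA, Atlas, 14, 4), (Jo, 11, black, 6, MIA, Atlas, 20, 24), (Jo, 11, black, 6, MIA, Atlas, 21, 16), (Jo, 11, black, 6, NYC, Zephyr, 14, 4), (Jo, 11, black, 6, NYC, Zephyr, 20, 24), (Jo, 11, black, 6, NYC, Zephyr, 21, 16), (Jo, 11, gold, 27, ATL, Orion, 29, 21), (Jo, 11, gold, 27, ATL, Orion, 39, 2), (Jo, 11, gold, 27, MIA, Atlas, 29, 21), (Jo, 11, gold, 27, MIA, Atlas, 39, 2), (Jo, 11, gold, 27, NYC, Zephyr, 29, 21), (Jo, 11, gold, 27, NYC, Zephyr, 39, 2), (Jo, 11, gold, 36, ATL, Orion, 29, 21), (Jo, 11, gold, 36, ATL, Orion, 39, 2), (Jo, 11, gold, 36, MIA, Atlas, 29, 21), (Jo, 11, gold, 36, MIA, Atlas, 39, 2), (Jo, 11, gold, 36, NYC, Zephyr, 29, 21), (Jo, 11, gold, 36, NYC, Zephyr, 39, 2), (Wes, 9, gold, 13, ATL, Orion, 29, 21), (Wes, 9, gold, 13, ATL, Orion, 39, 2), (Wes, 9, gold, 13, BOS, Alpha, 29, 21), (Wes, 9, gold, 13, BOS, Alpha, 39, 2), (Wes, 9, gold, 39, ATL, Orion, 29, 21), (Wes, 9, gold, 39, ATL, Orion, 39, 2), (Wes, 9, gold, 39, BOS, Alpha, 29, 21), (Wes, 9, gold, 39, BOS, Alpha, 39, 2)}.
Apply σ_{pname ≠ Zephyr}; surviving tuples: {(Jo, 11, black, 2, ATL, Orion, 14, 4), (Jo, 11, black, 2, ATL, Orion, 20, 24), (Jo, 11, black, 2, ATL, Orion, 21, 16), (Jo, 11, black, 2, MIA, Atlas, 14, 4), (Jo, 11, black, 2, MIA, Atlas, 20, 24), (Jo, 11, black, 2, MIA, Atlas, 21, 16), (Jo, 11, black, 6, ATL, Orion, 14, 4), (Jo, 11, black, 6, ATL, Orion, 20, 24), (Jo, 11, black, 6, ATL, Orion, 21, 16), (Jo, 11, black, 6, MIA, Atlas, 14, 4), (Jo, 11, black, 6, MIA, Atlas, 20, 24), (Jo, 11, black, 6, MIA, Atlas, 21, 16), (Jo, 11, gold, 27, ATL, Orion, 29, 21), (Jo, 11, gold, 27, ATL, Orion, 39, 2), (Jo, 11, gold, 27, MIA, Atlas, 29, 21), (Jo, 11, gold, 27, MIA, Atlas, 39, 2), (Jo, 11, gold, 36, ATL, Orion, 29, 21), (Jo, 11, gold, 36, ATL, Orion, 39, 2), (Jo, 11, gold, 36, MIA, Atlas, 29, 21), (Jo, 11, gold, 36, MIA, Atlas, 39, 2), (Wes, 9, gold, 13, ATL, Orion, 29, 21), (Wes, 9, gold, 13, ATL, Orion, 39, 2), (Wes, 9, gold, 13, BOS, Alpha, 29, 21), (Wes, 9, gold, 13, BOS, Alpha, 39, 2), (Wes, 9, gold, 39, ATL, Orion, 29, 21), (Wes, 9, gold, 39, ATL, Orion, 39, 2), (Wes, 9, gold, 39, BOS, Alpha, 29, 21), (Wes, 9, gold, 39, BOS, Alpha, 39, 2)}
Keep only column(s) pname, sid (16 duplicate(s) eliminated): {(Alpha, 13), (Alpha, 39), (Atlas, 2), (Atlas, 27), (Atlas, 36), (Atlas, 6), (Orion, 13), (Orion, 2), (Orion, 27), (Orion, 36), (Orion, 39), (Orion, 6)}
Set difference of the two operands is {(Alpha, 39), (Atlas, 27), (Atlas, 36), (Atlas, 6), (Orion, 13), (Orion, 2), (Orion, 27), (Orion, 36), (Orion, 39), (Orion, 6)}.

{(Alpha, 39), (Atlas, 27), (Atlas, 36), (Atlas, 6), (Orion, 13), (Orion, 2), (Orion, 27), (Orion, 36), (Orion, 39), (Orion, 6)}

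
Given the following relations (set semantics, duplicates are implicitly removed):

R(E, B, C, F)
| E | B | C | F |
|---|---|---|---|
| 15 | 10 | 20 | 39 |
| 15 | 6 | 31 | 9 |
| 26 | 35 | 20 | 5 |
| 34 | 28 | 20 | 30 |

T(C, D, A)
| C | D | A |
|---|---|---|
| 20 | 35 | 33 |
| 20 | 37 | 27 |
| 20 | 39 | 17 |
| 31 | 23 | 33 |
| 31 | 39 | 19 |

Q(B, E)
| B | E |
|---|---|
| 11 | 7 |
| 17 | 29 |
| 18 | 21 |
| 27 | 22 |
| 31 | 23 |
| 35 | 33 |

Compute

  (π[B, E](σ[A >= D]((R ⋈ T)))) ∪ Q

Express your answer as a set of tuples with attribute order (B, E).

R ⋈ T (natural join on C): {(15, 10, 20, 39, 35, 33), (15, 10, 20, 39, 37, 27), (15, 10, 20, 39, 39, 17), (15, 6, 31, 9, 23, 33), (15, 6, 31, 9, 39, 19), (26, 35, 20, 5, 35, 33), (26, 35, 20, 5, 37, 27), (26, 35, 20, 5, 39, 17), (34, 28, 20, 30, 35, 33), (34, 28, 20, 30, 37, 27), (34, 28, 20, 30, 39, 17)}
Selection A >= D: {(15, 6, 31, 9, 23, 33)}
Projecting to B, E: {(6, 15)}
Set union of the two operands is {(11, 7), (17, 29), (18, 21), (27, 22), (31, 23), (35, 33), (6, 15)}.

{(11, 7), (17, 29), (18, 21), (27, 22), (31, 23), (35, 33), (6, 15)}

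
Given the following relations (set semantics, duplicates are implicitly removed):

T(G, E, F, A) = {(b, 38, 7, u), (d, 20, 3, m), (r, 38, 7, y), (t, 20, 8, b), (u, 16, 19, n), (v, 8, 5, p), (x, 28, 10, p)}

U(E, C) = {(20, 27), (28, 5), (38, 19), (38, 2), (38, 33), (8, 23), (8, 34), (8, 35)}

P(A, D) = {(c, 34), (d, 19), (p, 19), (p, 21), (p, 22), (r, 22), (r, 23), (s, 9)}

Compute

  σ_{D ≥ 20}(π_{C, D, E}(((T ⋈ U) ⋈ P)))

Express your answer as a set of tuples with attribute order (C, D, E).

{(23, 21, 8), (23, 22, 8), (34, 21, 8), (34, 22, 8), (35, 21, 8), (35, 22, 8), (5, 21, 28), (5, 22, 28)}

Joining T and U on E yields {(b, 38, 7, u, 19), (b, 38, 7, u, 2), (b, 38, 7, u, 33), (d, 20, 3, m, 27), (r, 38, 7, y, 19), (r, 38, 7, y, 2), (r, 38, 7, y, 33), (t, 20, 8, b, 27), (v, 8, 5, p, 23), (v, 8, 5, p, 34), (v, 8, 5, p, 35), (x, 28, 10, p, 5)}.
Joining (T ⋈ U) and P on A yields {(v, 8, 5, p, 23, 19), (v, 8, 5, p, 23, 21), (v, 8, 5, p, 23, 22), (v, 8, 5, p, 34, 19), (v, 8, 5, p, 34, 21), (v, 8, 5, p, 34, 22), (v, 8, 5, p, 35, 19), (v, 8, 5, p, 35, 21), (v, 8, 5, p, 35, 22), (x, 28, 10, p, 5, 19), (x, 28, 10, p, 5, 21), (x, 28, 10, p, 5, 22)}.
Projecting to C, D, E: {(23, 19, 8), (23, 21, 8), (23, 22, 8), (34, 19, 8), (34, 21, 8), (34, 22, 8), (35, 19, 8), (35, 21, 8), (35, 22, 8), (5, 19, 28), (5, 21, 28), (5, 22, 28)}
Selection D ≥ 20: {(23, 21, 8), (23, 22, 8), (34, 21, 8), (34, 22, 8), (35, 21, 8), (35, 22, 8), (5, 21, 28), (5, 22, 28)}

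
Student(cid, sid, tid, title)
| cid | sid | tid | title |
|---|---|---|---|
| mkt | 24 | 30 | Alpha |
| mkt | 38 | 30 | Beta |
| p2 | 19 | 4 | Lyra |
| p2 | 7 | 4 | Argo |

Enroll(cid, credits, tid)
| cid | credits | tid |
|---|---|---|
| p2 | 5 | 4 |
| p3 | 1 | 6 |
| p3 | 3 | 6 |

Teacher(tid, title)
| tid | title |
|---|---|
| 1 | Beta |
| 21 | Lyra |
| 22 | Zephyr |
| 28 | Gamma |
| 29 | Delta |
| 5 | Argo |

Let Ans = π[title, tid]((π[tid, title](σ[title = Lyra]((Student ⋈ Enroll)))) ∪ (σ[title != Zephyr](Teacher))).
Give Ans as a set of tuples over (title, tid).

Natural join on cid, tid: {(p2, 19, 4, Lyra, 5), (p2, 7, 4, Argo, 5)}
Apply σ_{title = Lyra}; surviving tuples: {(p2, 19, 4, Lyra, 5)}
Projecting to tid, title: {(4, Lyra)}
Apply σ_{title != Zephyr}; surviving tuples: {(1, Beta), (21, Lyra), (28, Gamma), (29, Delta), (5, Argo)}
Union: {(4, Lyra)} with {(1, Beta), (21, Lyra), (28, Gamma), (29, Delta), (5, Argo)} → {(1, Beta), (21, Lyra), (28, Gamma), (29, Delta), (4, Lyra), (5, Argo)}
Projecting to title, tid: {(Argo, 5), (Beta, 1), (Delta, 29), (Gamma, 28), (Lyra, 21), (Lyra, 4)}

{(Argo, 5), (Beta, 1), (Delta, 29), (Gamma, 28), (Lyra, 21), (Lyra, 4)}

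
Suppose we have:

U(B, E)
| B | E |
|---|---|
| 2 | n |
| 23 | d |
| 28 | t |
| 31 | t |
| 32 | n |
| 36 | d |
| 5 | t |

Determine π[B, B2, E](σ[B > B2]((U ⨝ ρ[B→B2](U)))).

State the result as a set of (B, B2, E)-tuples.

{(28, 5, t), (31, 28, t), (31, 5, t), (32, 2, n), (36, 23, d)}

ρ[B→B2]: schema becomes (B2, E); tuples unchanged.
U ⋈ ρ[B→B2](U) (natural join on E): {(2, n, 2), (2, n, 32), (23, d, 23), (23, d, 36), (28, t, 28), (28, t, 31), (28, t, 5), (31, t, 28), (31, t, 31), (31, t, 5), (32, n, 2), (32, n, 32), (36, d, 23), (36, d, 36), (5, t, 28), (5, t, 31), (5, t, 5)}
σ[B > B2]: keep tuples satisfying B > B2 → {(28, t, 5), (31, t, 28), (31, t, 5), (32, n, 2), (36, d, 23)}
π_{B, B2, E} gives {(28, 5, t), (31, 28, t), (31, 5, t), (32, 2, n), (36, 23, d)}.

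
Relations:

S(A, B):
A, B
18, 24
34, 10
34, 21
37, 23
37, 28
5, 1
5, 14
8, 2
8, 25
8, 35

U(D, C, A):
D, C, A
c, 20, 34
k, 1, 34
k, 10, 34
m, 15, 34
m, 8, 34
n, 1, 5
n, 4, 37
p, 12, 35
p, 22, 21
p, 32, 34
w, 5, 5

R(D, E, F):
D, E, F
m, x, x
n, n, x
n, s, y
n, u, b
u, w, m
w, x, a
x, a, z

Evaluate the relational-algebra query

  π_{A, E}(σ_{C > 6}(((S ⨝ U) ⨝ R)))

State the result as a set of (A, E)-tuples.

{(34, x)}

Natural join on A: {(34, 10, c, 20), (34, 10, k, 1), (34, 10, k, 10), (34, 10, m, 15), (34, 10, m, 8), (34, 10, p, 32), (34, 21, c, 20), (34, 21, k, 1), (34, 21, k, 10), (34, 21, m, 15), (34, 21, m, 8), (34, 21, p, 32), (37, 23, n, 4), (37, 28, n, 4), (5, 1, n, 1), (5, 1, w, 5), (5, 14, n, 1), (5, 14, w, 5)}
Natural join on D: {(34, 10, m, 15, x, x), (34, 10, m, 8, x, x), (34, 21, m, 15, x, x), (34, 21, m, 8, x, x), (37, 23, n, 4, n, x), (37, 23, n, 4, s, y), (37, 23, n, 4, u, b), (37, 28, n, 4, n, x), (37, 28, n, 4, s, y), (37, 28, n, 4, u, b), (5, 1, n, 1, n, x), (5, 1, n, 1, s, y), (5, 1, n, 1, u, b), (5, 1, w, 5, x, a), (5, 14, n, 1, n, x), (5, 14, n, 1, s, y), (5, 14, n, 1, u, b), (5, 14, w, 5, x, a)}
σ[C > 6]: keep tuples satisfying C > 6 → {(34, 10, m, 15, x, x), (34, 10, m, 8, x, x), (34, 21, m, 15, x, x), (34, 21, m, 8, x, x)}
π_{A, E} gives {(34, x)} (3 duplicate(s) eliminated).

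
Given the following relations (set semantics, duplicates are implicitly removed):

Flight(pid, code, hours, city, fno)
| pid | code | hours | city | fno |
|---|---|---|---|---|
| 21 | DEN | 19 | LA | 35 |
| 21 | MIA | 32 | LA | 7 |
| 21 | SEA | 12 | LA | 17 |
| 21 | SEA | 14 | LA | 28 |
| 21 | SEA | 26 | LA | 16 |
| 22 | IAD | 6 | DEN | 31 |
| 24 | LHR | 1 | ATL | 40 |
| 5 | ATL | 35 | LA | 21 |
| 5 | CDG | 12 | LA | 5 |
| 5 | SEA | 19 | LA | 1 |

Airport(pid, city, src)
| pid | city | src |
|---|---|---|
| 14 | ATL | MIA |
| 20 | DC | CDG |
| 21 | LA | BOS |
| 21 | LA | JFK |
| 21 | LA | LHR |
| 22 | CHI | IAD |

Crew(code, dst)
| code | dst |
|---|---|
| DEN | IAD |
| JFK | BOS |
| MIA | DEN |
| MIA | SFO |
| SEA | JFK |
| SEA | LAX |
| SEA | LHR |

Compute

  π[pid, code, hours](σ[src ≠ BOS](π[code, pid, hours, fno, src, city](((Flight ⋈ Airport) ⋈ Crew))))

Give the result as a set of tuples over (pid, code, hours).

{(21, DEN, 19), (21, MIA, 32), (21, SEA, 12), (21, SEA, 14), (21, SEA, 26)}

Natural join on pid, city: {(21, DEN, 19, LA, 35, BOS), (21, DEN, 19, LA, 35, JFK), (21, DEN, 19, LA, 35, LHR), (21, MIA, 32, LA, 7, BOS), (21, MIA, 32, LA, 7, JFK), (21, MIA, 32, LA, 7, LHR), (21, SEA, 12, LA, 17, BOS), (21, SEA, 12, LA, 17, JFK), (21, SEA, 12, LA, 17, LHR), (21, SEA, 14, LA, 28, BOS), (21, SEA, 14, LA, 28, JFK), (21, SEA, 14, LA, 28, LHR), (21, SEA, 26, LA, 16, BOS), (21, SEA, 26, LA, 16, JFK), (21, SEA, 26, LA, 16, LHR)}
Natural join on code: {(21, DEN, 19, LA, 35, BOS, IAD), (21, DEN, 19, LA, 35, JFK, IAD), (21, DEN, 19, LA, 35, LHR, IAD), (21, MIA, 32, LA, 7, BOS, DEN), (21, MIA, 32, LA, 7, BOS, SFO), (21, MIA, 32, LA, 7, JFK, DEN), (21, MIA, 32, LA, 7, JFK, SFO), (21, MIA, 32, LA, 7, LHR, DEN), (21, MIA, 32, LA, 7, LHR, SFO), (21, SEA, 12, LA, 17, BOS, JFK), (21, SEA, 12, LA, 17, BOS, LAX), (21, SEA, 12, LA, 17, BOS, LHR), (21, SEA, 12, LA, 17, JFK, JFK), (21, SEA, 12, LA, 17, JFK, LAX), (21, SEA, 12, LA, 17, JFK, LHR), (21, SEA, 12, LA, 17, LHR, JFK), (21, SEA, 12, LA, 17, LHR, LAX), (21, SEA, 12, LA, 17, LHR, LHR), (21, SEA, 14, LA, 28, BOS, JFK), (21, SEA, 14, LA, 28, BOS, LAX), (21, SEA, 14, LA, 28, BOS, LHR), (21, SEA, 14, LA, 28, JFK, JFK), (21, SEA, 14, LA, 28, JFK, LAX), (21, SEA, 14, LA, 28, JFK, LHR), (21, SEA, 14, LA, 28, LHR, JFK), (21, SEA, 14, LA, 28, LHR, LAX), (21, SEA, 14, LA, 28, LHR, LHR), (21, SEA, 26, LA, 16, BOS, JFK), (21, SEA, 26, LA, 16, BOS, LAX), (21, SEA, 26, LA, 16, BOS, LHR), (21, SEA, 26, LA, 16, JFK, JFK), (21, SEA, 26, LA, 16, JFK, LAX), (21, SEA, 26, LA, 16, JFK, LHR), (21, SEA, 26, LA, 16, LHR, JFK), (21, SEA, 26, LA, 16, LHR, LAX), (21, SEA, 26, LA, 16, LHR, LHR)}
Projecting to code, pid, hours, fno, src, city (21 duplicate(s) eliminated): {(DEN, 21, 19, 35, BOS, LA), (DEN, 21, 19, 35, JFK, LA), (DEN, 21, 19, 35, LHR, LA), (MIA, 21, 32, 7, BOS, LA), (MIA, 21, 32, 7, JFK, LA), (MIA, 21, 32, 7, LHR, LA), (SEA, 21, 12, 17, BOS, LA), (SEA, 21, 12, 17, JFK, LA), (SEA, 21, 12, 17, LHR, LA), (SEA, 21, 14, 28, BOS, LA), (SEA, 21, 14, 28, JFK, LA), (SEA, 21, 14, 28, LHR, LA), (SEA, 21, 26, 16, BOS, LA), (SEA, 21, 26, 16, JFK, LA), (SEA, 21, 26, 16, LHR, LA)}
Filtering on src ≠ BOS leaves {(DEN, 21, 19, 35, JFK, LA), (DEN, 21, 19, 35, LHR, LA), (MIA, 21, 32, 7, JFK, LA), (MIA, 21, 32, 7, LHR, LA), (SEA, 21, 12, 17, JFK, LA), (SEA, 21, 12, 17, LHR, LA), (SEA, 21, 14, 28, JFK, LA), (SEA, 21, 14, 28, LHR, LA), (SEA, 21, 26, 16, JFK, LA), (SEA, 21, 26, 16, LHR, LA)}.
Projecting to pid, code, hours (5 duplicate(s) eliminated): {(21, DEN, 19), (21, MIA, 32), (21, SEA, 12), (21, SEA, 14), (21, SEA, 26)}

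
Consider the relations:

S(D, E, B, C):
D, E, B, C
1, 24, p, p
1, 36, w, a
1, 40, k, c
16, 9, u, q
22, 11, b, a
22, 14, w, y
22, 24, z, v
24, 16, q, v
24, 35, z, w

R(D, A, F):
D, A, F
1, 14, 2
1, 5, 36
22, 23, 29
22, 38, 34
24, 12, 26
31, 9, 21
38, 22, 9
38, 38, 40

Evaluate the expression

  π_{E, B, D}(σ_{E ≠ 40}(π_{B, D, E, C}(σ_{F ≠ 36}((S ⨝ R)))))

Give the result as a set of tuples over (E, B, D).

{(11, b, 22), (14, w, 22), (16, q, 24), (24, p, 1), (24, z, 22), (35, z, 24), (36, w, 1)}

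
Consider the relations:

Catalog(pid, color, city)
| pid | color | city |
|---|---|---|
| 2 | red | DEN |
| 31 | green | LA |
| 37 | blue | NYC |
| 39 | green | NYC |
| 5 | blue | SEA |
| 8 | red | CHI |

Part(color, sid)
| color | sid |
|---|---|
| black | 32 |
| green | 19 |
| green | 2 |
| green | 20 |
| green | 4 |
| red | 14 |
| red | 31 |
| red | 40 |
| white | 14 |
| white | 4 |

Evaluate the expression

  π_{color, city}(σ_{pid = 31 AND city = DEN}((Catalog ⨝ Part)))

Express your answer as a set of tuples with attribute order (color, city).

{}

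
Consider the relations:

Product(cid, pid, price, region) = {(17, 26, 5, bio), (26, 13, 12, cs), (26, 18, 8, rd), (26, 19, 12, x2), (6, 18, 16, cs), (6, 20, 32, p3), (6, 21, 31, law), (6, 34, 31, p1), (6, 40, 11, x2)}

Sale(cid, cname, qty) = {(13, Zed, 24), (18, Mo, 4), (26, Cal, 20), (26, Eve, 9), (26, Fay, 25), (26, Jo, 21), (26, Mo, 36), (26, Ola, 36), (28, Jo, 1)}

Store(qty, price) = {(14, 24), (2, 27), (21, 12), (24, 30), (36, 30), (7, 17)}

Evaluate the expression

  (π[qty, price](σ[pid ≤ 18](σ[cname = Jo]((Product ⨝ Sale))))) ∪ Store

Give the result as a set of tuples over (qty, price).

{(14, 24), (2, 27), (21, 12), (21, 8), (24, 30), (36, 30), (7, 17)}

Product ⋈ Sale (natural join on cid): {(26, 13, 12, cs, Cal, 20), (26, 13, 12, cs, Eve, 9), (26, 13, 12, cs, Fay, 25), (26, 13, 12, cs, Jo, 21), (26, 13, 12, cs, Mo, 36), (26, 13, 12, cs, Ola, 36), (26, 18, 8, rd, Cal, 20), (26, 18, 8, rd, Eve, 9), (26, 18, 8, rd, Fay, 25), (26, 18, 8, rd, Jo, 21), (26, 18, 8, rd, Mo, 36), (26, 18, 8, rd, Ola, 36), (26, 19, 12, x2, Cal, 20), (26, 19, 12, x2, Eve, 9), (26, 19, 12, x2, Fay, 25), (26, 19, 12, x2, Jo, 21), (26, 19, 12, x2, Mo, 36), (26, 19, 12, x2, Ola, 36)}
σ[cname = Jo]: keep tuples satisfying cname = Jo → {(26, 13, 12, cs, Jo, 21), (26, 18, 8, rd, Jo, 21), (26, 19, 12, x2, Jo, 21)}
σ[pid ≤ 18]: keep tuples satisfying pid ≤ 18 → {(26, 13, 12, cs, Jo, 21), (26, 18, 8, rd, Jo, 21)}
π_{qty, price} gives {(21, 12), (21, 8)}.
Set union of the two operands is {(14, 24), (2, 27), (21, 12), (21, 8), (24, 30), (36, 30), (7, 17)}.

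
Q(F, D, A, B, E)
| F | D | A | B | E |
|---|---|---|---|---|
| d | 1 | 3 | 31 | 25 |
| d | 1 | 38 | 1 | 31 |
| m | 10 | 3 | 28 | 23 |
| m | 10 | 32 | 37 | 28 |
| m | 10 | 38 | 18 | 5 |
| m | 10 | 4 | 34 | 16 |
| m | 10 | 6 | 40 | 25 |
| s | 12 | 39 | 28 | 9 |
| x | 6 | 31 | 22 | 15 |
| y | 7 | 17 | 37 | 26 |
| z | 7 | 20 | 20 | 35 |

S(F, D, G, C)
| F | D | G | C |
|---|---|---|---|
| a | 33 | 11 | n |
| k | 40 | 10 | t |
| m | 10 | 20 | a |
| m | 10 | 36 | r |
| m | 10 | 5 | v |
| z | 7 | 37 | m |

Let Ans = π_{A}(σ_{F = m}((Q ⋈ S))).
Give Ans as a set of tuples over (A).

Natural join on F, D: {(m, 10, 3, 28, 23, 20, a), (m, 10, 3, 28, 23, 36, r), (m, 10, 3, 28, 23, 5, v), (m, 10, 32, 37, 28, 20, a), (m, 10, 32, 37, 28, 36, r), (m, 10, 32, 37, 28, 5, v), (m, 10, 38, 18, 5, 20, a), (m, 10, 38, 18, 5, 36, r), (m, 10, 38, 18, 5, 5, v), (m, 10, 4, 34, 16, 20, a), (m, 10, 4, 34, 16, 36, r), (m, 10, 4, 34, 16, 5, v), (m, 10, 6, 40, 25, 20, a), (m, 10, 6, 40, 25, 36, r), (m, 10, 6, 40, 25, 5, v), (z, 7, 20, 20, 35, 37, m)}
Apply σ_{F = m}; surviving tuples: {(m, 10, 3, 28, 23, 20, a), (m, 10, 3, 28, 23, 36, r), (m, 10, 3, 28, 23, 5, v), (m, 10, 32, 37, 28, 20, a), (m, 10, 32, 37, 28, 36, r), (m, 10, 32, 37, 28, 5, v), (m, 10, 38, 18, 5, 20, a), (m, 10, 38, 18, 5, 36, r), (m, 10, 38, 18, 5, 5, v), (m, 10, 4, 34, 16, 20, a), (m, 10, 4, 34, 16, 36, r), (m, 10, 4, 34, 16, 5, v), (m, 10, 6, 40, 25, 20, a), (m, 10, 6, 40, 25, 36, r), (m, 10, 6, 40, 25, 5, v)}
Projecting to A (10 duplicate(s) eliminated): {3, 32, 38, 4, 6}

{3, 32, 38, 4, 6}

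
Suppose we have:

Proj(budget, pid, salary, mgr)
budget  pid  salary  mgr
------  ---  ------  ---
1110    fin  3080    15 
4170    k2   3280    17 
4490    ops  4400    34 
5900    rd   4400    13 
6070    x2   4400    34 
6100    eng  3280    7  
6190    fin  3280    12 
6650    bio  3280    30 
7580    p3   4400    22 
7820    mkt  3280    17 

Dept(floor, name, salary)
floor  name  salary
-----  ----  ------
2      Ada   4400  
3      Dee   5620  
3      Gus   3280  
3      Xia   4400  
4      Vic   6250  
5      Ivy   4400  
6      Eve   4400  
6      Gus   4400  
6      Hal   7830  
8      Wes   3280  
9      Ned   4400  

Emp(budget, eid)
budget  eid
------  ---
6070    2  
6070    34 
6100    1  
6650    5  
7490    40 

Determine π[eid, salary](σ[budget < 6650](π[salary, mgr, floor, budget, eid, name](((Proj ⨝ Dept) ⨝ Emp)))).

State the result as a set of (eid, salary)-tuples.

{(1, 3280), (2, 4400), (34, 4400)}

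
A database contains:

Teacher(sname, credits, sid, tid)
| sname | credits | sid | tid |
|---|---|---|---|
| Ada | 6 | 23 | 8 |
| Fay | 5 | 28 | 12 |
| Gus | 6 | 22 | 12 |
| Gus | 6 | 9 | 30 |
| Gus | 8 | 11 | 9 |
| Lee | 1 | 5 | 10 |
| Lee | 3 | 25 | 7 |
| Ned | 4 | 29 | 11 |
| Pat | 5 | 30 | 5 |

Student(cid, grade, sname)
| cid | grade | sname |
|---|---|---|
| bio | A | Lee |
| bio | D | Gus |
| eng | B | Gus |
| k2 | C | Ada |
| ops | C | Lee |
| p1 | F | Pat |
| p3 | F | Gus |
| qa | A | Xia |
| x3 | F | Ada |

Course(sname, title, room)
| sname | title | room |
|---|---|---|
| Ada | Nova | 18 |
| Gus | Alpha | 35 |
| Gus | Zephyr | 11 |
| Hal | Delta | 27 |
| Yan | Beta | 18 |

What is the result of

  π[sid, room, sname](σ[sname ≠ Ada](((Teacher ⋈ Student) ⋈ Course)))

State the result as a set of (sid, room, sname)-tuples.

Joining Teacher and Student on sname yields {(Ada, 6, 23, 8, k2, C), (Ada, 6, 23, 8, x3, F), (Gus, 6, 22, 12, bio, D), (Gus, 6, 22, 12, eng, B), (Gus, 6, 22, 12, p3, F), (Gus, 6, 9, 30, bio, D), (Gus, 6, 9, 30, eng, B), (Gus, 6, 9, 30, p3, F), (Gus, 8, 11, 9, bio, D), (Gus, 8, 11, 9, eng, B), (Gus, 8, 11, 9, p3, F), (Lee, 1, 5, 10, bio, A), (Lee, 1, 5, 10, ops, C), (Lee, 3, 25, 7, bio, A), (Lee, 3, 25, 7, ops, C), (Pat, 5, 30, 5, p1, F)}.
Joining (Teacher ⋈ Student) and Course on sname yields {(Ada, 6, 23, 8, k2, C, Nova, 18), (Ada, 6, 23, 8, x3, F, Nova, 18), (Gus, 6, 22, 12, bio, D, Alpha, 35), (Gus, 6, 22, 12, bio, D, Zephyr, 11), (Gus, 6, 22, 12, eng, B, Alpha, 35), (Gus, 6, 22, 12, eng, B, Zephyr, 11), (Gus, 6, 22, 12, p3, F, Alpha, 35), (Gus, 6, 22, 12, p3, F, Zephyr, 11), (Gus, 6, 9, 30, bio, D, Alpha, 35), (Gus, 6, 9, 30, bio, D, Zephyr, 11), (Gus, 6, 9, 30, eng, B, Alpha, 35), (Gus, 6, 9, 30, eng, B, Zephyr, 11), (Gus, 6, 9, 30, p3, F, Alpha, 35), (Gus, 6, 9, 30, p3, F, Zephyr, 11), (Gus, 8, 11, 9, bio, D, Alpha, 35), (Gus, 8, 11, 9, bio, D, Zephyr, 11), (Gus, 8, 11, 9, eng, B, Alpha, 35), (Gus, 8, 11, 9, eng, B, Zephyr, 11), (Gus, 8, 11, 9, p3, F, Alpha, 35), (Gus, 8, 11, 9, p3, F, Zephyr, 11)}.
σ[sname ≠ Ada]: keep tuples satisfying sname ≠ Ada → {(Gus, 6, 22, 12, bio, D, Alpha, 35), (Gus, 6, 22, 12, bio, D, Zephyr, 11), (Gus, 6, 22, 12, eng, B, Alpha, 35), (Gus, 6, 22, 12, eng, B, Zephyr, 11), (Gus, 6, 22, 12, p3, F, Alpha, 35), (Gus, 6, 22, 12, p3, F, Zephyr, 11), (Gus, 6, 9, 30, bio, D, Alpha, 35), (Gus, 6, 9, 30, bio, D, Zephyr, 11), (Gus, 6, 9, 30, eng, B, Alpha, 35), (Gus, 6, 9, 30, eng, B, Zephyr, 11), (Gus, 6, 9, 30, p3, F, Alpha, 35), (Gus, 6, 9, 30, p3, F, Zephyr, 11), (Gus, 8, 11, 9, bio, D, Alpha, 35), (Gus, 8, 11, 9, bio, D, Zephyr, 11), (Gus, 8, 11, 9, eng, B, Alpha, 35), (Gus, 8, 11, 9, eng, B, Zephyr, 11), (Gus, 8, 11, 9, p3, F, Alpha, 35), (Gus, 8, 11, 9, p3, F, Zephyr, 11)}
π_{sid, room, sname} gives {(11, 11, Gus), (11, 35, Gus), (22, 11, Gus), (22, 35, Gus), (9, 11, Gus), (9, 35, Gus)} (12 duplicate(s) eliminated).

{(11, 11, Gus), (11, 35, Gus), (22, 11, Gus), (22, 35, Gus), (9, 11, Gus), (9, 35, Gus)}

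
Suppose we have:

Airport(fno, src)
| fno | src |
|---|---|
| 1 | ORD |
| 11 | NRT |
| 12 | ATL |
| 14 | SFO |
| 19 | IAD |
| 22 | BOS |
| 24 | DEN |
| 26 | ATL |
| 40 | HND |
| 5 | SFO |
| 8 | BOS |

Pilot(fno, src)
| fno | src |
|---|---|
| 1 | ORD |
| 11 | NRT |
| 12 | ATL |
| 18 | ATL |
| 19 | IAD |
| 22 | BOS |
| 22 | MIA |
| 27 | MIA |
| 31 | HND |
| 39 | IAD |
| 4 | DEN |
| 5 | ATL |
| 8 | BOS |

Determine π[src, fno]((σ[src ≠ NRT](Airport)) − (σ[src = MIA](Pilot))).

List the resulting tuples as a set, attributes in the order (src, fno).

{(ATL, 12), (ATL, 26), (BOS, 22), (BOS, 8), (DEN, 24), (HND, 40), (IAD, 19), (ORD, 1), (SFO, 14), (SFO, 5)}

σ[src ≠ NRT]: keep tuples satisfying src ≠ NRT → {(1, ORD), (12, ATL), (14, SFO), (19, IAD), (22, BOS), (24, DEN), (26, ATL), (40, HND), (5, SFO), (8, BOS)}
σ[src = MIA]: keep tuples satisfying src = MIA → {(22, MIA), (27, MIA)}
Difference: {(1, ORD), (12, ATL), (14, SFO), (19, IAD), (22, BOS), (24, DEN), (26, ATL), (40, HND), (5, SFO), (8, BOS)} with {(22, MIA), (27, MIA)} → {(1, ORD), (12, ATL), (14, SFO), (19, IAD), (22, BOS), (24, DEN), (26, ATL), (40, HND), (5, SFO), (8, BOS)}
Keep only column(s) src, fno: {(ATL, 12), (ATL, 26), (BOS, 22), (BOS, 8), (DEN, 24), (HND, 40), (IAD, 19), (ORD, 1), (SFO, 14), (SFO, 5)}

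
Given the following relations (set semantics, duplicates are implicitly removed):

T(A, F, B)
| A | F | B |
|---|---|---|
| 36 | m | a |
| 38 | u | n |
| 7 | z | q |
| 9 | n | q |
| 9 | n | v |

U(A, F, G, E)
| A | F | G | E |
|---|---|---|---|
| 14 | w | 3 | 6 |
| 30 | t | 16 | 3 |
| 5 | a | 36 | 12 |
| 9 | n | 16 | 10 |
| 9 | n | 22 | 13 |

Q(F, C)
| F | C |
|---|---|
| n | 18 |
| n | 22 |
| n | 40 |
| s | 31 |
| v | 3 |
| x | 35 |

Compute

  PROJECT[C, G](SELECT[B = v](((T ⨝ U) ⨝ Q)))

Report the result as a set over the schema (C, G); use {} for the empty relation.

{(18, 16), (18, 22), (22, 16), (22, 22), (40, 16), (40, 22)}

Joining T and U on A, F yields {(9, n, q, 16, 10), (9, n, q, 22, 13), (9, n, v, 16, 10), (9, n, v, 22, 13)}.
Joining (T ⨝ U) and Q on F yields {(9, n, q, 16, 10, 18), (9, n, q, 16, 10, 22), (9, n, q, 16, 10, 40), (9, n, q, 22, 13, 18), (9, n, q, 22, 13, 22), (9, n, q, 22, 13, 40), (9, n, v, 16, 10, 18), (9, n, v, 16, 10, 22), (9, n, v, 16, 10, 40), (9, n, v, 22, 13, 18), (9, n, v, 22, 13, 22), (9, n, v, 22, 13, 40)}.
Filtering on B = v leaves {(9, n, v, 16, 10, 18), (9, n, v, 16, 10, 22), (9, n, v, 16, 10, 40), (9, n, v, 22, 13, 18), (9, n, v, 22, 13, 22), (9, n, v, 22, 13, 40)}.
π_{C, G} gives {(18, 16), (18, 22), (22, 16), (22, 22), (40, 16), (40, 22)}.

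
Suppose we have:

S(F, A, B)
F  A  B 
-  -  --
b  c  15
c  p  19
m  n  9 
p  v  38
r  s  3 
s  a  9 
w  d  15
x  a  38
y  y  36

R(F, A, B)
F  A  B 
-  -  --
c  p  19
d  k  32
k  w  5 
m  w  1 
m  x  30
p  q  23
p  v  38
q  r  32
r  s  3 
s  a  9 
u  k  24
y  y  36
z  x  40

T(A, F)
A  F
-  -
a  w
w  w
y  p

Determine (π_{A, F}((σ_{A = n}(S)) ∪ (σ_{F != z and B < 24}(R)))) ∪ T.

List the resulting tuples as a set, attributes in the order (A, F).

{(a, s), (a, w), (n, m), (p, c), (q, p), (s, r), (w, k), (w, m), (w, w), (y, p)}

Selection A = n: {(m, n, 9)}
Selection F != z and B < 24: {(c, p, 19), (k, w, 5), (m, w, 1), (p, q, 23), (r, s, 3), (s, a, 9)}
Taking the union: {(c, p, 19), (k, w, 5), (m, n, 9), (m, w, 1), (p, q, 23), (r, s, 3), (s, a, 9)}
Projecting to A, F: {(a, s), (n, m), (p, c), (q, p), (s, r), (w, k), (w, m)}
Taking the union: {(a, s), (a, w), (n, m), (p, c), (q, p), (s, r), (w, k), (w, m), (w, w), (y, p)}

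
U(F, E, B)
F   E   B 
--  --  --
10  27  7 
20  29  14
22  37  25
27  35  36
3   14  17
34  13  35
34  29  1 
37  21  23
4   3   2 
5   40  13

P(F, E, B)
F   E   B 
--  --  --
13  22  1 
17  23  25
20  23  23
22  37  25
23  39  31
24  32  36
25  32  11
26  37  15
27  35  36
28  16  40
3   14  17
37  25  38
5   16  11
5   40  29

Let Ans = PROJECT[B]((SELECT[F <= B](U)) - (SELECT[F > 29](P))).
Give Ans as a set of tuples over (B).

σ[F <= B]: keep tuples satisfying F <= B → {(22, 37, 25), (27, 35, 36), (3, 14, 17), (34, 13, 35), (5, 40, 13)}
σ[F > 29]: keep tuples satisfying F > 29 → {(37, 25, 38)}
Difference: {(22, 37, 25), (27, 35, 36), (3, 14, 17), (34, 13, 35), (5, 40, 13)} with {(37, 25, 38)} → {(22, 37, 25), (27, 35, 36), (3, 14, 17), (34, 13, 35), (5, 40, 13)}
Keep only column(s) B: {13, 17, 25, 35, 36}

{13, 17, 25, 35, 36}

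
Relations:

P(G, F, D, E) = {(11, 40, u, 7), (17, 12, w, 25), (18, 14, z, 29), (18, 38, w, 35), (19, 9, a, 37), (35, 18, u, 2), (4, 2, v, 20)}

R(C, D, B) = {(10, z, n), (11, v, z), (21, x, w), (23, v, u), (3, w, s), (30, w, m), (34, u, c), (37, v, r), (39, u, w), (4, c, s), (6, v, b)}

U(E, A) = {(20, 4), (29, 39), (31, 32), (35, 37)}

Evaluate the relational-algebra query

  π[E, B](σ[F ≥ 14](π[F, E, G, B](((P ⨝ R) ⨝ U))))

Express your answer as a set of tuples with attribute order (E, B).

Joining P and R on D yields {(11, 40, u, 7, 34, c), (11, 40, u, 7, 39, w), (17, 12, w, 25, 3, s), (17, 12, w, 25, 30, m), (18, 14, z, 29, 10, n), (18, 38, w, 35, 3, s), (18, 38, w, 35, 30, m), (35, 18, u, 2, 34, c), (35, 18, u, 2, 39, w), (4, 2, v, 20, 11, z), (4, 2, v, 20, 23, u), (4, 2, v, 20, 37, r), (4, 2, v, 20, 6, b)}.
Joining (P ⨝ R) and U on E yields {(18, 14, z, 29, 10, n, 39), (18, 38, w, 35, 3, s, 37), (18, 38, w, 35, 30, m, 37), (4, 2, v, 20, 11, z, 4), (4, 2, v, 20, 23, u, 4), (4, 2, v, 20, 37, r, 4), (4, 2, v, 20, 6, b, 4)}.
Projecting to F, E, G, B: {(14, 29, 18, n), (2, 20, 4, b), (2, 20, 4, r), (2, 20, 4, u), (2, 20, 4, z), (38, 35, 18, m), (38, 35, 18, s)}
Filtering on F ≥ 14 leaves {(14, 29, 18, n), (38, 35, 18, m), (38, 35, 18, s)}.
Projecting to E, B: {(29, n), (35, m), (35, s)}

{(29, n), (35, m), (35, s)}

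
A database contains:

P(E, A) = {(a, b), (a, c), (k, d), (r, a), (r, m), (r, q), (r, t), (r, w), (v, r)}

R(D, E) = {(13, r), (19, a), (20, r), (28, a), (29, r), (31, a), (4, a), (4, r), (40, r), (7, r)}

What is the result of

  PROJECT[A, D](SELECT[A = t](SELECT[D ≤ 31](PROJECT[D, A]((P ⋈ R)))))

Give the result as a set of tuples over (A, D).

{(t, 13), (t, 20), (t, 29), (t, 4), (t, 7)}

Joining P and R on E yields {(a, b, 19), (a, b, 28), (a, b, 31), (a, b, 4), (a, c, 19), (a, c, 28), (a, c, 31), (a, c, 4), (r, a, 13), (r, a, 20), (r, a, 29), (r, a, 4), (r, a, 40), (r, a, 7), (r, m, 13), (r, m, 20), (r, m, 29), (r, m, 4), (r, m, 40), (r, m, 7), (r, q, 13), (r, q, 20), (r, q, 29), (r, q, 4), (r, q, 40), (r, q, 7), (r, t, 13), (r, t, 20), (r, t, 29), (r, t, 4), (r, t, 40), (r, t, 7), (r, w, 13), (r, w, 20), (r, w, 29), (r, w, 4), (r, w, 40), (r, w, 7)}.
π_{D, A} gives {(13, a), (13, m), (13, q), (13, t), (13, w), (19, b), (19, c), (20, a), (20, m), (20, q), (20, t), (20, w), (28, b), (28, c), (29, a), (29, m), (29, q), (29, t), (29, w), (31, b), (31, c), (4, a), (4, b), (4, c), (4, m), (4, q), (4, t), (4, w), (40, a), (40, m), (40, q), (40, t), (40, w), (7, a), (7, m), (7, q), (7, t), (7, w)}.
Selection D ≤ 31: {(13, a), (13, m), (13, q), (13, t), (13, w), (19, b), (19, c), (20, a), (20, m), (20, q), (20, t), (20, w), (28, b), (28, c), (29, a), (29, m), (29, q), (29, t), (29, w), (31, b), (31, c), (4, a), (4, b), (4, c), (4, m), (4, q), (4, t), (4, w), (7, a), (7, m), (7, q), (7, t), (7, w)}
Selection A = t: {(13, t), (20, t), (29, t), (4, t), (7, t)}
π_{A, D} gives {(t, 13), (t, 20), (t, 29), (t, 4), (t, 7)}.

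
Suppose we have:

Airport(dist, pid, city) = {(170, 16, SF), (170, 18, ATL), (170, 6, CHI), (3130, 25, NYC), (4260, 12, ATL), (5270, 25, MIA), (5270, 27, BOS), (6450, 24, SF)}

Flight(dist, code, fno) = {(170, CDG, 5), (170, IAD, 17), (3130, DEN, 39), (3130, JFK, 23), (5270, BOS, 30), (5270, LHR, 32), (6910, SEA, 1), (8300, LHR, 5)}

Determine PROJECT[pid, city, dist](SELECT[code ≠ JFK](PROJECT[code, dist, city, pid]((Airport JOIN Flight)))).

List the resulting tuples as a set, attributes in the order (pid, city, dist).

Joining Airport and Flight on dist yields {(170, 16, SF, CDG, 5), (170, 16, SF, IAD, 17), (170, 18, ATL, CDG, 5), (170, 18, ATL, IAD, 17), (170, 6, CHI, CDG, 5), (170, 6, CHI, IAD, 17), (3130, 25, NYC, DEN, 39), (3130, 25, NYC, JFK, 23), (5270, 25, MIA, BOS, 30), (5270, 25, MIA, LHR, 32), (5270, 27, BOS, BOS, 30), (5270, 27, BOS, LHR, 32)}.
π[code, dist, city, pid]: project onto (code, dist, city, pid) → {(BOS, 5270, BOS, 27), (BOS, 5270, MIA, 25), (CDG, 170, ATL, 18), (CDG, 170, CHI, 6), (CDG, 170, SF, 16), (DEN, 3130, NYC, 25), (IAD, 170, ATL, 18), (IAD, 170, CHI, 6), (IAD, 170, SF, 16), (JFK, 3130, NYC, 25), (LHR, 5270, BOS, 27), (LHR, 5270, MIA, 25)}
Selection code ≠ JFK: {(BOS, 5270, BOS, 27), (BOS, 5270, MIA, 25), (CDG, 170, ATL, 18), (CDG, 170, CHI, 6), (CDG, 170, SF, 16), (DEN, 3130, NYC, 25), (IAD, 170, ATL, 18), (IAD, 170, CHI, 6), (IAD, 170, SF, 16), (LHR, 5270, BOS, 27), (LHR, 5270, MIA, 25)}
π[pid, city, dist]: project onto (pid, city, dist) (5 duplicate(s) eliminated) → {(16, SF, 170), (18, ATL, 170), (25, MIA, 5270), (25, NYC, 3130), (27, BOS, 5270), (6, CHI, 170)}

{(16, SF, 170), (18, ATL, 170), (25, MIA, 5270), (25, NYC, 3130), (27, BOS, 5270), (6, CHI, 170)}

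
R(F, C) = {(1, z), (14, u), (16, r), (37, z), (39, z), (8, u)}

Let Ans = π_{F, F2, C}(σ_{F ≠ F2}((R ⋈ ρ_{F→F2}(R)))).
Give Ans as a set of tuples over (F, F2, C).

{(1, 37, z), (1, 39, z), (14, 8, u), (37, 1, z), (37, 39, z), (39, 1, z), (39, 37, z), (8, 14, u)}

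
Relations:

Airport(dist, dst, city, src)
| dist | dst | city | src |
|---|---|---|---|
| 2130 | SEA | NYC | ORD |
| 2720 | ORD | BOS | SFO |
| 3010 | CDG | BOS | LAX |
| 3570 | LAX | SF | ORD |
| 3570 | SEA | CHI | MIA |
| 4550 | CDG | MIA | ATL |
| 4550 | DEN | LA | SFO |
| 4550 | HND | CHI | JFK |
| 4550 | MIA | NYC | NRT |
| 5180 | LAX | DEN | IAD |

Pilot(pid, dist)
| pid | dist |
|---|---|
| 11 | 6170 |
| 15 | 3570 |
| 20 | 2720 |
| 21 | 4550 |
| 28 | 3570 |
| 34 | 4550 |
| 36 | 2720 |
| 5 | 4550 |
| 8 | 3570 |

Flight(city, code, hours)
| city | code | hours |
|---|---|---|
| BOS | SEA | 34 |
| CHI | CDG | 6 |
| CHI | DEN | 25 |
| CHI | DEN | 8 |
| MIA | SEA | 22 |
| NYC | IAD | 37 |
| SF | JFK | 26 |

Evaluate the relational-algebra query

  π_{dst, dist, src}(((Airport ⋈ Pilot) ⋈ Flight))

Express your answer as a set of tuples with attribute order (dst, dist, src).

{(CDG, 4550, ATL), (HND, 4550, JFK), (LAX, 3570, ORD), (MIA, 4550, NRT), (ORD, 2720, SFO), (SEA, 3570, MIA)}

Joining Airport and Pilot on dist yields {(2720, ORD, BOS, SFO, 20), (2720, ORD, BOS, SFO, 36), (3570, LAX, SF, ORD, 15), (3570, LAX, SF, ORD, 28), (3570, LAX, SF, ORD, 8), (3570, SEA, CHI, MIA, 15), (3570, SEA, CHI, MIA, 28), (3570, SEA, CHI, MIA, 8), (4550, CDG, MIA, ATL, 21), (4550, CDG, MIA, ATL, 34), (4550, CDG, MIA, ATL, 5), (4550, DEN, LA, SFO, 21), (4550, DEN, LA, SFO, 34), (4550, DEN, LA, SFO, 5), (4550, HND, CHI, JFK, 21), (4550, HND, CHI, JFK, 34), (4550, HND, CHI, JFK, 5), (4550, MIA, NYC, NRT, 21), (4550, MIA, NYC, NRT, 34), (4550, MIA, NYC, NRT, 5)}.
Joining (Airport ⋈ Pilot) and Flight on city yields {(2720, ORD, BOS, SFO, 20, SEA, 34), (2720, ORD, BOS, SFO, 36, SEA, 34), (3570, LAX, SF, ORD, 15, JFK, 26), (3570, LAX, SF, ORD, 28, JFK, 26), (3570, LAX, SF, ORD, 8, JFK, 26), (3570, SEA, CHI, MIA, 15, CDG, 6), (3570, SEA, CHI, MIA, 15, DEN, 25), (3570, SEA, CHI, MIA, 15, DEN, 8), (3570, SEA, CHI, MIA, 28, CDG, 6), (3570, SEA, CHI, MIA, 28, DEN, 25), (3570, SEA, CHI, MIA, 28, DEN, 8), (3570, SEA, CHI, MIA, 8, CDG, 6), (3570, SEA, CHI, MIA, 8, DEN, 25), (3570, SEA, CHI, MIA, 8, DEN, 8), (4550, CDG, MIA, ATL, 21, SEA, 22), (4550, CDG, MIA, ATL, 34, SEA, 22), (4550, CDG, MIA, ATL, 5, SEA, 22), (4550, HND, CHI, JFK, 21, CDG, 6), (4550, HND, CHI, JFK, 21, DEN, 25), (4550, HND, CHI, JFK, 21, DEN, 8), (4550, HND, CHI, JFK, 34, CDG, 6), (4550, HND, CHI, JFK, 34, DEN, 25), (4550, HND, CHI, JFK, 34, DEN, 8), (4550, HND, CHI, JFK, 5, CDG, 6), (4550, HND, CHI, JFK, 5, DEN, 25), (4550, HND, CHI, JFK, 5, DEN, 8), (4550, MIA, NYC, NRT, 21, IAD, 37), (4550, MIA, NYC, NRT, 34, IAD, 37), (4550, MIA, NYC, NRT, 5, IAD, 37)}.
Projecting to dst, dist, src (23 duplicate(s) eliminated): {(CDG, 4550, ATL), (HND, 4550, JFK), (LAX, 3570, ORD), (MIA, 4550, NRT), (ORD, 2720, SFO), (SEA, 3570, MIA)}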